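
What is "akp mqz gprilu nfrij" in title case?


Input string: 'akp mqz gprilu nfrij'
Operation: capitalize first letter of each word
Word transformations: 'akp'->'Akp', 'mqz'->'Mqz', 'gprilu'->'Gprilu', 'nfrij'->'Nfrij'
Result: Akp Mqz Gprilu Nfrij


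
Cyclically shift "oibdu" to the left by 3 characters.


Input: 'oibdu', shift = 3
Operation: split at index 3 and swap parts
Front part s[0:3] = 'oib'
Back part s[3:] = 'du'
Rotated = back + front = 'du' + 'oib'
Result: duoib


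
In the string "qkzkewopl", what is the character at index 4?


Input string: 'qkzkewopl'
Operation: get character at index 4
Index mapping: s[0]='q', s[1]='k', s[2]='z', s[3]='k', s[4]='e'
Result: 'e'


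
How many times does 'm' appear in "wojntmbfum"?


Input string: 'wojntmbfum'
Target character: 'm'
Scan each position: s[5]='m', s[9]='m'
Matches found at indices: 5, 9
Total: 2


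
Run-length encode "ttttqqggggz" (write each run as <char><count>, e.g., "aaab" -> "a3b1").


Input: 'ttttqqggggz'
Operation: identify consecutive runs
Runs: 'tttt' -> t4, 'qq' -> q2, 'gggg' -> g4, 'z' -> z1
Encoded: t4q2g4z1


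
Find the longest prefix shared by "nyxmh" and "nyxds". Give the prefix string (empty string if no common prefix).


String 1: 'nyxmh'
String 2: 'nyxds'
Compare position by position:
pos 0: 'n' vs 'n' match
pos 1: 'y' vs 'y' match
pos 2: 'x' vs 'x' match
pos 3: 'm' vs 'd' differ -> stop
Longest common prefix: "nyx" (length 3)


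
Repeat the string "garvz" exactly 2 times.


Input string: 'garvz'
Operation: repeat 2 times
Concatenation: 'garvz' + 'garvz'
Result: garvzgarvz


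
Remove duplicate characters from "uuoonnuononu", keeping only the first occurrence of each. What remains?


Input: 'uuoonnuononu'
Operation: keep first occurrence of each character
Scan: s[0]='u' new -> keep; s[1]='u' seen -> skip; s[2]='o' new -> keep; s[3]='o' seen -> skip; s[4]='n' new -> keep; s[5]='n' seen -> skip; s[6]='u' seen -> skip; s[7]='o' seen -> skip; s[8]='n' seen -> skip; s[9]='o' seen -> skip; s[10]='n' seen -> skip; s[11]='u' seen -> skip
Result: uon


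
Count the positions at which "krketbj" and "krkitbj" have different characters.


String 1: 'krketbj'
String 2: 'krkitbj'
Compare each position: pos 0: 'k'=='k', pos 1: 'r'=='r', pos 2: 'k'=='k', pos 3: 'e'!='i', pos 4: 't'=='t', pos 5: 'b'=='b', pos 6: 'j'=='j'
Differing positions: 1
Hamming distance: 1


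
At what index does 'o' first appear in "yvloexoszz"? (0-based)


Input string: 'yvloexoszz'
Target: 'o'
Scanning left to right: s[0]='y', s[1]='v', s[2]='l', s[3]='o'
First match at index: 3


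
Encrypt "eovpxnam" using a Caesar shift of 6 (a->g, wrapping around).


Input: 'eovpxnam', shift = 6
Operation: for each letter, (position + 6) mod 26
Mapping: 'e'(4+6=10)->'k', 'o'(14+6=20)->'u', 'v'(21+6=27, 27 mod 26=1)->'b', 'p'(15+6=21)->'v', 'x'(23+6=29, 29 mod 26=3)->'d', 'n'(13+6=19)->'t', 'a'(0+6=6)->'g', 'm'(12+6=18)->'s'
Result: kubvdtgs


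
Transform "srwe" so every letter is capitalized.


Input string: 'srwe'
Operation: convert each letter to uppercase
Mapping: 's'->'S', 'r'->'R', 'w'->'W', 'e'->'E'
Result: SRWE


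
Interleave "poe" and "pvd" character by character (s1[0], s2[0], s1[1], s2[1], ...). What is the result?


String 1: 'poe'
String 2: 'pvd'
Operation: alternate characters
Pairs: 'p'+'p', 'o'+'v', 'e'+'d'
Result: ppoved


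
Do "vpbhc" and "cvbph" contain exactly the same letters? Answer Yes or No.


String 1: 'vpbhc' -> sorted: 'bchpv'
String 2: 'cvbph' -> sorted: 'bchpv'
Compare sorted forms: 'bchpv' == 'bchpv'
Anagram: Yes


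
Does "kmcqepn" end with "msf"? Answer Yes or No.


Input string: 'kmcqepn'
Suffix to check: 'msf'
Last 3 characters of input: 'epn'
Match: False
Result: No


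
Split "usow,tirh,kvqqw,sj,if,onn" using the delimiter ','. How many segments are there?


Input string: 'usow,tirh,kvqqw,sj,if,onn'
Delimiter: ','
Split result: 'usow', 'tirh', 'kvqqw', 'sj', 'if', 'onn'
Number of parts: 6


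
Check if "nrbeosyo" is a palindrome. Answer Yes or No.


Input string: 'nrbeosyo'
Reversed: 'oysoebrn'
Compare pairs: s[0]='n' vs s[7]='o' (mismatch), s[1]='r' vs s[6]='y' (mismatch), s[2]='b' vs s[5]='s' (mismatch), s[3]='e' vs s[4]='o' (mismatch)
Palindrome: No


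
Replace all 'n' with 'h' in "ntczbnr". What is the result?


Input string: 'ntczbnr'
Operation: replace 'n' with 'h'
Positions of 'n': 0, 5
After replacement: htczbhr


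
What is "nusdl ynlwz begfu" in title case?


Input string: 'nusdl ynlwz begfu'
Operation: capitalize first letter of each word
Word transformations: 'nusdl'->'Nusdl', 'ynlwz'->'Ynlwz', 'begfu'->'Begfu'
Result: Nusdl Ynlwz Begfu


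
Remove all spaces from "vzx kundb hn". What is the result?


Input string: 'vzx kundb hn'
Operation: remove all spaces
Words: 'vzx', 'kundb', 'hn'
Join without spaces: vzxkundbhn


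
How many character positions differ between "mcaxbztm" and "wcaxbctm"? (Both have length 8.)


String 1: 'mcaxbztm'
String 2: 'wcaxbctm'
Compare each position: pos 0: 'm'!='w', pos 1: 'c'=='c', pos 2: 'a'=='a', pos 3: 'x'=='x', pos 4: 'b'=='b', pos 5: 'z'!='c', pos 6: 't'=='t', pos 7: 'm'=='m'
Differing positions: 2
Hamming distance: 2


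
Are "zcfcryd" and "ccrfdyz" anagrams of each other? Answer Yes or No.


String 1: 'zcfcryd' -> sorted: 'ccdfryz'
String 2: 'ccrfdyz' -> sorted: 'ccdfryz'
Compare sorted forms: 'ccdfryz' == 'ccdfryz'
Anagram: Yes


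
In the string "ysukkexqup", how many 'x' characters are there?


Input string: 'ysukkexqup'
Target character: 'x'
Scan each position: s[6]='x'
Matches found at indices: 6
Total: 1


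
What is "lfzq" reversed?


Input string: 'lfzq'
Operation: reverse character order
Original order: 'l' -> 'f' -> 'z' -> 'q'
Reversed order: 'q' -> 'z' -> 'f' -> 'l'
Result: qzfl


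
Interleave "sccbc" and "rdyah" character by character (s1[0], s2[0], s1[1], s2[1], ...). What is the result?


String 1: 'sccbc'
String 2: 'rdyah'
Operation: alternate characters
Pairs: 's'+'r', 'c'+'d', 'c'+'y', 'b'+'a', 'c'+'h'
Result: srcdcybach


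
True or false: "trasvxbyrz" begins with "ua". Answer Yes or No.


Input string: 'trasvxbyrz'
Prefix to check: 'ua'
First 2 characters of input: 'tr'
Match: False
Result: No


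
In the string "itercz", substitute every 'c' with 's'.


Input string: 'itercz'
Operation: replace 'c' with 's'
Positions of 'c': 4
After replacement: itersz


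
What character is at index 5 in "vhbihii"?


Input string: 'vhbihii'
Operation: get character at index 5
Index mapping: s[0]='v', s[1]='h', s[2]='b', s[3]='i', s[4]='h', s[5]='i'
Result: 'i'


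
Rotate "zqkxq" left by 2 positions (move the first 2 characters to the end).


Input: 'zqkxq', shift = 2
Operation: split at index 2 and swap parts
Front part s[0:2] = 'zq'
Back part s[2:] = 'kxq'
Rotated = back + front = 'kxq' + 'zq'
Result: kxqzq


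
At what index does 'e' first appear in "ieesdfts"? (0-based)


Input string: 'ieesdfts'
Target: 'e'
Scanning left to right: s[0]='i', s[1]='e'
First match at index: 1


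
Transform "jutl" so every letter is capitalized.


Input string: 'jutl'
Operation: convert each letter to uppercase
Mapping: 'j'->'J', 'u'->'U', 't'->'T', 'l'->'L'
Result: JUTL


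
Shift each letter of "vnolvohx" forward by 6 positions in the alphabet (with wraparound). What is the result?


Input: 'vnolvohx', shift = 6
Operation: for each letter, (position + 6) mod 26
Mapping: 'v'(21+6=27, 27 mod 26=1)->'b', 'n'(13+6=19)->'t', 'o'(14+6=20)->'u', 'l'(11+6=17)->'r', 'v'(21+6=27, 27 mod 26=1)->'b', 'o'(14+6=20)->'u', 'h'(7+6=13)->'n', 'x'(23+6=29, 29 mod 26=3)->'d'
Result: bturbund


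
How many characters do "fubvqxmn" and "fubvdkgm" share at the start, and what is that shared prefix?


String 1: 'fubvqxmn'
String 2: 'fubvdkgm'
Compare position by position:
pos 0: 'f' vs 'f' match
pos 1: 'u' vs 'u' match
pos 2: 'b' vs 'b' match
pos 3: 'v' vs 'v' match
pos 4: 'q' vs 'd' differ -> stop
Longest common prefix: "fubv" (length 4)


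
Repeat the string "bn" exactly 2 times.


Input string: 'bn'
Operation: repeat 2 times
Concatenation: 'bn' + 'bn'
Result: bnbn


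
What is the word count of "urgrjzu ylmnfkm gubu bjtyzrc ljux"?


Input string: 'urgrjzu ylmnfkm gubu bjtyzrc ljux'
Operation: split by spaces
Words found: 'urgrjzu', 'ylmnfkm', 'gubu', 'bjtyzrc', 'ljux'
Word count: 5


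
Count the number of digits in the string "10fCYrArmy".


Input string: '10fCYrArmy'
Operation: count digit characters (0-9)
Scan: '1'(digit), '0'(digit), 'f', 'C', 'Y', 'r', 'A', 'r', 'm', 'y'
Digits found: 2
Result: 2


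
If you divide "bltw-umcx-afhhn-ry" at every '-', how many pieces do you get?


Input string: 'bltw-umcx-afhhn-ry'
Delimiter: '-'
Split result: 'bltw', 'umcx', 'afhhn', 'ry'
Number of parts: 4


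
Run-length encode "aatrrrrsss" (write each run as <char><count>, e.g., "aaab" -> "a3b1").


Input: 'aatrrrrsss'
Operation: identify consecutive runs
Runs: 'aa' -> a2, 't' -> t1, 'rrrr' -> r4, 'sss' -> s3
Encoded: a2t1r4s3


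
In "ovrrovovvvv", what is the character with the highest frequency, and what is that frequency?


Input: 'ovrrovovvvv'
Operation: tally each character
Counts: 'o':3, 'r':2, 'v':6
Maximum: 'v' appears 6 times


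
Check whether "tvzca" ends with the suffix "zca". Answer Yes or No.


Input string: 'tvzca'
Suffix to check: 'zca'
Last 3 characters of input: 'zca'
Match: True
Result: Yes


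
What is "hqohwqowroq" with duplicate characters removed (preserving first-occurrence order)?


Input: 'hqohwqowroq'
Operation: keep first occurrence of each character
Scan: s[0]='h' new -> keep; s[1]='q' new -> keep; s[2]='o' new -> keep; s[3]='h' seen -> skip; s[4]='w' new -> keep; s[5]='q' seen -> skip; s[6]='o' seen -> skip; s[7]='w' seen -> skip; s[8]='r' new -> keep; s[9]='o' seen -> skip; s[10]='q' seen -> skip
Result: hqowr


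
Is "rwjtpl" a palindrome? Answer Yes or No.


Input string: 'rwjtpl'
Reversed: 'lptjwr'
Compare pairs: s[0]='r' vs s[5]='l' (mismatch), s[1]='w' vs s[4]='p' (mismatch), s[2]='j' vs s[3]='t' (mismatch)
Palindrome: No


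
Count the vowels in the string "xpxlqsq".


Input string: 'xpxlqsq'
Operation: count vowels (a, e, i, o, u)
Scan: s[0]='x', s[1]='p', s[2]='x', s[3]='l', s[4]='q', s[5]='s', s[6]='q'
Vowels found: 0
Result: 0


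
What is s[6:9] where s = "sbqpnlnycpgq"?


Input string: 'sbqpnlnycpgq'
Operation: slice [6:9]
Extract characters: s[6]='n', s[7]='y', s[8]='c'
Result: nyc


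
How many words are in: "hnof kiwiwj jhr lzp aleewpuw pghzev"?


Input string: 'hnof kiwiwj jhr lzp aleewpuw pghzev'
Operation: split by spaces
Words found: 'hnof', 'kiwiwj', 'jhr', 'lzp', 'aleewpuw', 'pghzev'
Word count: 6


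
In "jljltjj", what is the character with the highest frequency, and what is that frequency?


Input: 'jljltjj'
Operation: tally each character
Counts: 'j':4, 'l':2, 't':1
Maximum: 'j' appears 4 times


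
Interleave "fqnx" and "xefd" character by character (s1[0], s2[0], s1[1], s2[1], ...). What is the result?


String 1: 'fqnx'
String 2: 'xefd'
Operation: alternate characters
Pairs: 'f'+'x', 'q'+'e', 'n'+'f', 'x'+'d'
Result: fxqenfxd


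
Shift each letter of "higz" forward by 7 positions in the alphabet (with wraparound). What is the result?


Input: 'higz', shift = 7
Operation: for each letter, (position + 7) mod 26
Mapping: 'h'(7+7=14)->'o', 'i'(8+7=15)->'p', 'g'(6+7=13)->'n', 'z'(25+7=32, 32 mod 26=6)->'g'
Result: opng


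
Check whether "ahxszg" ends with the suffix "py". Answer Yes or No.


Input string: 'ahxszg'
Suffix to check: 'py'
Last 2 characters of input: 'zg'
Match: False
Result: No


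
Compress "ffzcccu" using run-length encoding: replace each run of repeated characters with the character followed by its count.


Input: 'ffzcccu'
Operation: identify consecutive runs
Runs: 'ff' -> f2, 'z' -> z1, 'ccc' -> c3, 'u' -> u1
Encoded: f2z1c3u1


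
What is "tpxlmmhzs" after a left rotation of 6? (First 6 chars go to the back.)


Input: 'tpxlmmhzs', shift = 6
Operation: split at index 6 and swap parts
Front part s[0:6] = 'tpxlmm'
Back part s[6:] = 'hzs'
Rotated = back + front = 'hzs' + 'tpxlmm'
Result: hzstpxlmm


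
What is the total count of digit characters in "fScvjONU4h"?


Input string: 'fScvjONU4h'
Operation: count digit characters (0-9)
Scan: 'f', 'S', 'c', 'v', 'j', 'O', 'N', 'U', '4'(digit), 'h'
Digits found: 1
Result: 1


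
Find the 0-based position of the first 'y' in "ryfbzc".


Input string: 'ryfbzc'
Target: 'y'
Scanning left to right: s[0]='r', s[1]='y'
First match at index: 1


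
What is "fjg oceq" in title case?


Input string: 'fjg oceq'
Operation: capitalize first letter of each word
Word transformations: 'fjg'->'Fjg', 'oceq'->'Oceq'
Result: Fjg Oceq


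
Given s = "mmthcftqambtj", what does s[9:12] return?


Input string: 'mmthcftqambtj'
Operation: slice [9:12]
Extract characters: s[9]='m', s[10]='b', s[11]='t'
Result: mbt


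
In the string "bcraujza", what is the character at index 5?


Input string: 'bcraujza'
Operation: get character at index 5
Index mapping: s[0]='b', s[1]='c', s[2]='r', s[3]='a', s[4]='u', s[5]='j'
Result: 'j'


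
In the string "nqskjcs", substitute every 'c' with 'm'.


Input string: 'nqskjcs'
Operation: replace 'c' with 'm'
Positions of 'c': 5
After replacement: nqskjms


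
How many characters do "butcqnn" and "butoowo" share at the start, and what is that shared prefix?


String 1: 'butcqnn'
String 2: 'butoowo'
Compare position by position:
pos 0: 'b' vs 'b' match
pos 1: 'u' vs 'u' match
pos 2: 't' vs 't' match
pos 3: 'c' vs 'o' differ -> stop
Longest common prefix: "but" (length 3)


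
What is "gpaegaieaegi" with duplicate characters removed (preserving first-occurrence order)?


Input: 'gpaegaieaegi'
Operation: keep first occurrence of each character
Scan: s[0]='g' new -> keep; s[1]='p' new -> keep; s[2]='a' new -> keep; s[3]='e' new -> keep; s[4]='g' seen -> skip; s[5]='a' seen -> skip; s[6]='i' new -> keep; s[7]='e' seen -> skip; s[8]='a' seen -> skip; s[9]='e' seen -> skip; s[10]='g' seen -> skip; s[11]='i' seen -> skip
Result: gpaei


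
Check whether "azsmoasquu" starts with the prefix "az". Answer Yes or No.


Input string: 'azsmoasquu'
Prefix to check: 'az'
First 2 characters of input: 'az'
Match: True
Result: Yes


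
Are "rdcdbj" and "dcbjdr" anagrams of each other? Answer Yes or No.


String 1: 'rdcdbj' -> sorted: 'bcddjr'
String 2: 'dcbjdr' -> sorted: 'bcddjr'
Compare sorted forms: 'bcddjr' == 'bcddjr'
Anagram: Yes


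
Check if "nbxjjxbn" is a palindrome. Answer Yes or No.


Input string: 'nbxjjxbn'
Reversed: 'nbxjjxbn'
Compare pairs: s[0]='n' vs s[7]='n' (match), s[1]='b' vs s[6]='b' (match), s[2]='x' vs s[5]='x' (match), s[3]='j' vs s[4]='j' (match)
Palindrome: Yes


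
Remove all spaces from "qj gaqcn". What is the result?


Input string: 'qj gaqcn'
Operation: remove all spaces
Words: 'qj', 'gaqcn'
Join without spaces: qjgaqcn


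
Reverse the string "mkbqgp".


Input string: 'mkbqgp'
Operation: reverse character order
Original order: 'm' -> 'k' -> 'b' -> 'q' -> 'g' -> 'p'
Reversed order: 'p' -> 'g' -> 'q' -> 'b' -> 'k' -> 'm'
Result: pgqbkm


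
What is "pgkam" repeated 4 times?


Input string: 'pgkam'
Operation: repeat 4 times
Concatenation: 'pgkam' + 'pgkam' + 'pgkam' + 'pgkam'
Result: pgkampgkampgkampgkam


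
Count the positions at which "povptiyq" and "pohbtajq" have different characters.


String 1: 'povptiyq'
String 2: 'pohbtajq'
Compare each position: pos 0: 'p'=='p', pos 1: 'o'=='o', pos 2: 'v'!='h', pos 3: 'p'!='b', pos 4: 't'=='t', pos 5: 'i'!='a', pos 6: 'y'!='j', pos 7: 'q'=='q'
Differing positions: 4
Hamming distance: 4


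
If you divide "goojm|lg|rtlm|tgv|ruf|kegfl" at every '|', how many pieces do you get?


Input string: 'goojm|lg|rtlm|tgv|ruf|kegfl'
Delimiter: '|'
Split result: 'goojm', 'lg', 'rtlm', 'tgv', 'ruf', 'kegfl'
Number of parts: 6


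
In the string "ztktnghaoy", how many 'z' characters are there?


Input string: 'ztktnghaoy'
Target character: 'z'
Scan each position: s[0]='z'
Matches found at indices: 0
Total: 1


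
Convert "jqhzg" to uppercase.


Input string: 'jqhzg'
Operation: convert each letter to uppercase
Mapping: 'j'->'J', 'q'->'Q', 'h'->'H', 'z'->'Z', 'g'->'G'
Result: JQHZG


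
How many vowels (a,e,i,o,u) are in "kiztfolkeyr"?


Input string: 'kiztfolkeyr'
Operation: count vowels (a, e, i, o, u)
Scan: s[0]='k', s[1]='i' (vowel), s[2]='z', s[3]='t', s[4]='f', s[5]='o' (vowel), s[6]='l', s[7]='k', s[8]='e' (vowel), s[9]='y', s[10]='r'
Vowels found: 3
Result: 3


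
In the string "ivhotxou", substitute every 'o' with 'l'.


Input string: 'ivhotxou'
Operation: replace 'o' with 'l'
Positions of 'o': 3, 6
After replacement: ivhltxlu


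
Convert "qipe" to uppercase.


Input string: 'qipe'
Operation: convert each letter to uppercase
Mapping: 'q'->'Q', 'i'->'I', 'p'->'P', 'e'->'E'
Result: QIPE


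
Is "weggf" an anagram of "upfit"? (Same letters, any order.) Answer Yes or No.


String 1: 'upfit' -> sorted: 'fiptu'
String 2: 'weggf' -> sorted: 'efggw'
Compare sorted forms: 'fiptu' != 'efggw'
Anagram: No


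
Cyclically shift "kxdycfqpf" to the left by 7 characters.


Input: 'kxdycfqpf', shift = 7
Operation: split at index 7 and swap parts
Front part s[0:7] = 'kxdycfq'
Back part s[7:] = 'pf'
Rotated = back + front = 'pf' + 'kxdycfq'
Result: pfkxdycfq


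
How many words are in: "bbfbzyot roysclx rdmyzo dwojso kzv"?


Input string: 'bbfbzyot roysclx rdmyzo dwojso kzv'
Operation: split by spaces
Words found: 'bbfbzyot', 'roysclx', 'rdmyzo', 'dwojso', 'kzv'
Word count: 5


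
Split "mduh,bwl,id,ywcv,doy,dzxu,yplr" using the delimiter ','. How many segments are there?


Input string: 'mduh,bwl,id,ywcv,doy,dzxu,yplr'
Delimiter: ','
Split result: 'mduh', 'bwl', 'id', 'ywcv', 'doy', 'dzxu', 'yplr'
Number of parts: 7


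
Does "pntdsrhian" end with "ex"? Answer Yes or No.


Input string: 'pntdsrhian'
Suffix to check: 'ex'
Last 2 characters of input: 'an'
Match: False
Result: No


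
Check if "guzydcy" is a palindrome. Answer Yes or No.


Input string: 'guzydcy'
Reversed: 'ycdyzug'
Compare pairs: s[0]='g' vs s[6]='y' (mismatch), s[1]='u' vs s[5]='c' (mismatch), s[2]='z' vs s[4]='d' (mismatch)
Palindrome: No


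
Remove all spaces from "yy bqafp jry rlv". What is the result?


Input string: 'yy bqafp jry rlv'
Operation: remove all spaces
Words: 'yy', 'bqafp', 'jry', 'rlv'
Join without spaces: yybqafpjryrlv


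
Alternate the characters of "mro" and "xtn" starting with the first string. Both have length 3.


String 1: 'mro'
String 2: 'xtn'
Operation: alternate characters
Pairs: 'm'+'x', 'r'+'t', 'o'+'n'
Result: mxrton


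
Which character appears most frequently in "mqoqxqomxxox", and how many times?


Input: 'mqoqxqomxxox'
Operation: tally each character
Counts: 'm':2, 'o':3, 'q':3, 'x':4
Maximum: 'x' appears 4 times


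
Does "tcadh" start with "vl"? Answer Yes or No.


Input string: 'tcadh'
Prefix to check: 'vl'
First 2 characters of input: 'tc'
Match: False
Result: No


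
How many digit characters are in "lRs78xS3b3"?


Input string: 'lRs78xS3b3'
Operation: count digit characters (0-9)
Scan: 'l', 'R', 's', '7'(digit), '8'(digit), 'x', 'S', '3'(digit), 'b', '3'(digit)
Digits found: 4
Result: 4


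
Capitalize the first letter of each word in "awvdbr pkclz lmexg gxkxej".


Input string: 'awvdbr pkclz lmexg gxkxej'
Operation: capitalize first letter of each word
Word transformations: 'awvdbr'->'Awvdbr', 'pkclz'->'Pkclz', 'lmexg'->'Lmexg', 'gxkxej'->'Gxkxej'
Result: Awvdbr Pkclz Lmexg Gxkxej


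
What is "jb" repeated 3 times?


Input string: 'jb'
Operation: repeat 3 times
Concatenation: 'jb' + 'jb' + 'jb'
Result: jbjbjb


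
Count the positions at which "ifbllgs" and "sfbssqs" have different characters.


String 1: 'ifbllgs'
String 2: 'sfbssqs'
Compare each position: pos 0: 'i'!='s', pos 1: 'f'=='f', pos 2: 'b'=='b', pos 3: 'l'!='s', pos 4: 'l'!='s', pos 5: 'g'!='q', pos 6: 's'=='s'
Differing positions: 4
Hamming distance: 4


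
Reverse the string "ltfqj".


Input string: 'ltfqj'
Operation: reverse character order
Original order: 'l' -> 't' -> 'f' -> 'q' -> 'j'
Reversed order: 'j' -> 'q' -> 'f' -> 't' -> 'l'
Result: jqftl


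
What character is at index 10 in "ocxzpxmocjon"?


Input string: 'ocxzpxmocjon'
Operation: get character at index 10
Index mapping: s[0]='o', s[1]='c', s[2]='x', s[3]='z', s[4]='p', s[5]='x', s[6]='m', s[7]='o', s[8]='c', s[9]='j', s[10]='o'
Result: 'o'


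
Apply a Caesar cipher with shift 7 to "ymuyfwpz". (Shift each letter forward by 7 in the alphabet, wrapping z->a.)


Input: 'ymuyfwpz', shift = 7
Operation: for each letter, (position + 7) mod 26
Mapping: 'y'(24+7=31, 31 mod 26=5)->'f', 'm'(12+7=19)->'t', 'u'(20+7=27, 27 mod 26=1)->'b', 'y'(24+7=31, 31 mod 26=5)->'f', 'f'(5+7=12)->'m', 'w'(22+7=29, 29 mod 26=3)->'d', 'p'(15+7=22)->'w', 'z'(25+7=32, 32 mod 26=6)->'g'
Result: ftbfmdwg


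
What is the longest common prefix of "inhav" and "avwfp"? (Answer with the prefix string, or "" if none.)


String 1: 'inhav'
String 2: 'avwfp'
Compare position by position:
pos 0: 'i' vs 'a' differ -> stop
Longest common prefix: "" (length 0)


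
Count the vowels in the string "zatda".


Input string: 'zatda'
Operation: count vowels (a, e, i, o, u)
Scan: s[0]='z', s[1]='a' (vowel), s[2]='t', s[3]='d', s[4]='a' (vowel)
Vowels found: 2
Result: 2


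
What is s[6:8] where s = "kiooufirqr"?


Input string: 'kiooufirqr'
Operation: slice [6:8]
Extract characters: s[6]='i', s[7]='r'
Result: ir


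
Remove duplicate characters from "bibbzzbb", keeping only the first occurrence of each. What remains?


Input: 'bibbzzbb'
Operation: keep first occurrence of each character
Scan: s[0]='b' new -> keep; s[1]='i' new -> keep; s[2]='b' seen -> skip; s[3]='b' seen -> skip; s[4]='z' new -> keep; s[5]='z' seen -> skip; s[6]='b' seen -> skip; s[7]='b' seen -> skip
Result: biz


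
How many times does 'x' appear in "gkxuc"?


Input string: 'gkxuc'
Target character: 'x'
Scan each position: s[2]='x'
Matches found at indices: 2
Total: 1


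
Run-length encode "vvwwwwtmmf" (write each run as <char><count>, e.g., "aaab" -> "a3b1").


Input: 'vvwwwwtmmf'
Operation: identify consecutive runs
Runs: 'vv' -> v2, 'wwww' -> w4, 't' -> t1, 'mm' -> m2, 'f' -> f1
Encoded: v2w4t1m2f1


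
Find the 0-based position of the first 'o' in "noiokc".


Input string: 'noiokc'
Target: 'o'
Scanning left to right: s[0]='n', s[1]='o'
First match at index: 1


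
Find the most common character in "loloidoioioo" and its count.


Input: 'loloidoioioo'
Operation: tally each character
Counts: 'd':1, 'i':3, 'l':2, 'o':6
Maximum: 'o' appears 6 times


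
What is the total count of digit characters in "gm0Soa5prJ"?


Input string: 'gm0Soa5prJ'
Operation: count digit characters (0-9)
Scan: 'g', 'm', '0'(digit), 'S', 'o', 'a', '5'(digit), 'p', 'r', 'J'
Digits found: 2
Result: 2


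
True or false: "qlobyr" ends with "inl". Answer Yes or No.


Input string: 'qlobyr'
Suffix to check: 'inl'
Last 3 characters of input: 'byr'
Match: False
Result: No


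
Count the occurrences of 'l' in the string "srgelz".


Input string: 'srgelz'
Target character: 'l'
Scan each position: s[4]='l'
Matches found at indices: 4
Total: 1


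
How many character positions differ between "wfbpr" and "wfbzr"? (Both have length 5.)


String 1: 'wfbpr'
String 2: 'wfbzr'
Compare each position: pos 0: 'w'=='w', pos 1: 'f'=='f', pos 2: 'b'=='b', pos 3: 'p'!='z', pos 4: 'r'=='r'
Differing positions: 1
Hamming distance: 1


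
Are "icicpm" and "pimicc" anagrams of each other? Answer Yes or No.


String 1: 'icicpm' -> sorted: 'cciimp'
String 2: 'pimicc' -> sorted: 'cciimp'
Compare sorted forms: 'cciimp' == 'cciimp'
Anagram: Yes


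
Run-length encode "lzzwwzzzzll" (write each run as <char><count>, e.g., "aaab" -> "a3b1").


Input: 'lzzwwzzzzll'
Operation: identify consecutive runs
Runs: 'l' -> l1, 'zz' -> z2, 'ww' -> w2, 'zzzz' -> z4, 'll' -> l2
Encoded: l1z2w2z4l2


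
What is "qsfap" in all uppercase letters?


Input string: 'qsfap'
Operation: convert each letter to uppercase
Mapping: 'q'->'Q', 's'->'S', 'f'->'F', 'a'->'A', 'p'->'P'
Result: QSFAP


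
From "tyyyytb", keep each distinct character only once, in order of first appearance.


Input: 'tyyyytb'
Operation: keep first occurrence of each character
Scan: s[0]='t' new -> keep; s[1]='y' new -> keep; s[2]='y' seen -> skip; s[3]='y' seen -> skip; s[4]='y' seen -> skip; s[5]='t' seen -> skip; s[6]='b' new -> keep
Result: tyb


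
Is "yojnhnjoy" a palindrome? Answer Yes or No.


Input string: 'yojnhnjoy'
Reversed: 'yojnhnjoy'
Compare pairs: s[0]='y' vs s[8]='y' (match), s[1]='o' vs s[7]='o' (match), s[2]='j' vs s[6]='j' (match), s[3]='n' vs s[5]='n' (match)
Palindrome: Yes


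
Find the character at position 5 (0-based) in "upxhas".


Input string: 'upxhas'
Operation: get character at index 5
Index mapping: s[0]='u', s[1]='p', s[2]='x', s[3]='h', s[4]='a', s[5]='s'
Result: 's'


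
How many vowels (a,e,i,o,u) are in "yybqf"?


Input string: 'yybqf'
Operation: count vowels (a, e, i, o, u)
Scan: s[0]='y', s[1]='y', s[2]='b', s[3]='q', s[4]='f'
Vowels found: 0
Result: 0


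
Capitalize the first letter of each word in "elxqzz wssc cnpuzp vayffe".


Input string: 'elxqzz wssc cnpuzp vayffe'
Operation: capitalize first letter of each word
Word transformations: 'elxqzz'->'Elxqzz', 'wssc'->'Wssc', 'cnpuzp'->'Cnpuzp', 'vayffe'->'Vayffe'
Result: Elxqzz Wssc Cnpuzp Vayffe


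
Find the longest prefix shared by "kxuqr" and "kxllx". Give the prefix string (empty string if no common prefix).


String 1: 'kxuqr'
String 2: 'kxllx'
Compare position by position:
pos 0: 'k' vs 'k' match
pos 1: 'x' vs 'x' match
pos 2: 'u' vs 'l' differ -> stop
Longest common prefix: "kx" (length 2)


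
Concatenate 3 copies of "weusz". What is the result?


Input string: 'weusz'
Operation: repeat 3 times
Concatenation: 'weusz' + 'weusz' + 'weusz'
Result: weuszweuszweusz


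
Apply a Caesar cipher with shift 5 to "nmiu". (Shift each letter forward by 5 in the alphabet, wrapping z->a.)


Input: 'nmiu', shift = 5
Operation: for each letter, (position + 5) mod 26
Mapping: 'n'(13+5=18)->'s', 'm'(12+5=17)->'r', 'i'(8+5=13)->'n', 'u'(20+5=25)->'z'
Result: srnz


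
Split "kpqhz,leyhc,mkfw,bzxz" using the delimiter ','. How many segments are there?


Input string: 'kpqhz,leyhc,mkfw,bzxz'
Delimiter: ','
Split result: 'kpqhz', 'leyhc', 'mkfw', 'bzxz'
Number of parts: 4


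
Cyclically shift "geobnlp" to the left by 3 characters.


Input: 'geobnlp', shift = 3
Operation: split at index 3 and swap parts
Front part s[0:3] = 'geo'
Back part s[3:] = 'bnlp'
Rotated = back + front = 'bnlp' + 'geo'
Result: bnlpgeo


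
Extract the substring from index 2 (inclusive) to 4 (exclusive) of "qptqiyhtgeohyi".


Input string: 'qptqiyhtgeohyi'
Operation: slice [2:4]
Extract characters: s[2]='t', s[3]='q'
Result: tq


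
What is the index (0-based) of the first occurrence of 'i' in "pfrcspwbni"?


Input string: 'pfrcspwbni'
Target: 'i'
Scanning left to right: s[0]='p', s[1]='f', s[2]='r', s[3]='c', s[4]='s', s[5]='p', s[6]='w', s[7]='b', s[8]='n', s[9]='i'
First match at index: 9


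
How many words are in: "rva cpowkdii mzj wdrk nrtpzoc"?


Input string: 'rva cpowkdii mzj wdrk nrtpzoc'
Operation: split by spaces
Words found: 'rva', 'cpowkdii', 'mzj', 'wdrk', 'nrtpzoc'
Word count: 5


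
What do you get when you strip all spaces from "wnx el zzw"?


Input string: 'wnx el zzw'
Operation: remove all spaces
Words: 'wnx', 'el', 'zzw'
Join without spaces: wnxelzzw


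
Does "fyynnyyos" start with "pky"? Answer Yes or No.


Input string: 'fyynnyyos'
Prefix to check: 'pky'
First 3 characters of input: 'fyy'
Match: False
Result: No


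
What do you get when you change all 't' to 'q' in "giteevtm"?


Input string: 'giteevtm'
Operation: replace 't' with 'q'
Positions of 't': 2, 6
After replacement: giqeevqm


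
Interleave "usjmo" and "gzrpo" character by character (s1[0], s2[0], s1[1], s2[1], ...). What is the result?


String 1: 'usjmo'
String 2: 'gzrpo'
Operation: alternate characters
Pairs: 'u'+'g', 's'+'z', 'j'+'r', 'm'+'p', 'o'+'o'
Result: ugszjrmpoo


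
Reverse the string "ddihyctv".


Input string: 'ddihyctv'
Operation: reverse character order
Original order: 'd' -> 'd' -> 'i' -> 'h' -> 'y' -> 'c' -> 't' -> 'v'
Reversed order: 'v' -> 't' -> 'c' -> 'y' -> 'h' -> 'i' -> 'd' -> 'd'
Result: vtcyhidd


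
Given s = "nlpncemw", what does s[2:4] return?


Input string: 'nlpncemw'
Operation: slice [2:4]
Extract characters: s[2]='p', s[3]='n'
Result: pn


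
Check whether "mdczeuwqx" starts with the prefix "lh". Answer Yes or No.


Input string: 'mdczeuwqx'
Prefix to check: 'lh'
First 2 characters of input: 'md'
Match: False
Result: No


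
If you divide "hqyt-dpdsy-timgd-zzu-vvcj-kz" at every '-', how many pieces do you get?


Input string: 'hqyt-dpdsy-timgd-zzu-vvcj-kz'
Delimiter: '-'
Split result: 'hqyt', 'dpdsy', 'timgd', 'zzu', 'vvcj', 'kz'
Number of parts: 6


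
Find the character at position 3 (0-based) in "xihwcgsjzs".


Input string: 'xihwcgsjzs'
Operation: get character at index 3
Index mapping: s[0]='x', s[1]='i', s[2]='h', s[3]='w'
Result: 'w'


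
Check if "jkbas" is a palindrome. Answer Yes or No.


Input string: 'jkbas'
Reversed: 'sabkj'
Compare pairs: s[0]='j' vs s[4]='s' (mismatch), s[1]='k' vs s[3]='a' (mismatch)
Palindrome: No


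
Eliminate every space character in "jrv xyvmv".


Input string: 'jrv xyvmv'
Operation: remove all spaces
Words: 'jrv', 'xyvmv'
Join without spaces: jrvxyvmv


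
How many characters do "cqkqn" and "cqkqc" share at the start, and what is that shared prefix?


String 1: 'cqkqn'
String 2: 'cqkqc'
Compare position by position:
pos 0: 'c' vs 'c' match
pos 1: 'q' vs 'q' match
pos 2: 'k' vs 'k' match
pos 3: 'q' vs 'q' match
pos 4: 'n' vs 'c' differ -> stop
Longest common prefix: "cqkq" (length 4)


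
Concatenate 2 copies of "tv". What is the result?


Input string: 'tv'
Operation: repeat 2 times
Concatenation: 'tv' + 'tv'
Result: tvtv


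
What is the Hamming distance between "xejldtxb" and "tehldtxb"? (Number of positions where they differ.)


String 1: 'xejldtxb'
String 2: 'tehldtxb'
Compare each position: pos 0: 'x'!='t', pos 1: 'e'=='e', pos 2: 'j'!='h', pos 3: 'l'=='l', pos 4: 'd'=='d', pos 5: 't'=='t', pos 6: 'x'=='x', pos 7: 'b'=='b'
Differing positions: 2
Hamming distance: 2


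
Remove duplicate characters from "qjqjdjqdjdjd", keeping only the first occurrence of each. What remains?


Input: 'qjqjdjqdjdjd'
Operation: keep first occurrence of each character
Scan: s[0]='q' new -> keep; s[1]='j' new -> keep; s[2]='q' seen -> skip; s[3]='j' seen -> skip; s[4]='d' new -> keep; s[5]='j' seen -> skip; s[6]='q' seen -> skip; s[7]='d' seen -> skip; s[8]='j' seen -> skip; s[9]='d' seen -> skip; s[10]='j' seen -> skip; s[11]='d' seen -> skip
Result: qjd


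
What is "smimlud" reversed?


Input string: 'smimlud'
Operation: reverse character order
Original order: 's' -> 'm' -> 'i' -> 'm' -> 'l' -> 'u' -> 'd'
Reversed order: 'd' -> 'u' -> 'l' -> 'm' -> 'i' -> 'm' -> 's'
Result: dulmims


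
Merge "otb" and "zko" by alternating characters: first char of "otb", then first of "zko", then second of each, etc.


String 1: 'otb'
String 2: 'zko'
Operation: alternate characters
Pairs: 'o'+'z', 't'+'k', 'b'+'o'
Result: oztkbo


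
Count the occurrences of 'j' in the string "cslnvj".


Input string: 'cslnvj'
Target character: 'j'
Scan each position: s[5]='j'
Matches found at indices: 5
Total: 1


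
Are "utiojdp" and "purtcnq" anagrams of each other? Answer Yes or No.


String 1: 'utiojdp' -> sorted: 'dijoptu'
String 2: 'purtcnq' -> sorted: 'cnpqrtu'
Compare sorted forms: 'dijoptu' != 'cnpqrtu'
Anagram: No


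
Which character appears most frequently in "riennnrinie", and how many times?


Input: 'riennnrinie'
Operation: tally each character
Counts: 'e':2, 'i':3, 'n':4, 'r':2
Maximum: 'n' appears 4 times


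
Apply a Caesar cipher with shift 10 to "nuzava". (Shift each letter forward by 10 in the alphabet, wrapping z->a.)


Input: 'nuzava', shift = 10
Operation: for each letter, (position + 10) mod 26
Mapping: 'n'(13+10=23)->'x', 'u'(20+10=30, 30 mod 26=4)->'e', 'z'(25+10=35, 35 mod 26=9)->'j', 'a'(0+10=10)->'k', 'v'(21+10=31, 31 mod 26=5)->'f', 'a'(0+10=10)->'k'
Result: xejkfk


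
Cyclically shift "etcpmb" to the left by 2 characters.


Input: 'etcpmb', shift = 2
Operation: split at index 2 and swap parts
Front part s[0:2] = 'et'
Back part s[2:] = 'cpmb'
Rotated = back + front = 'cpmb' + 'et'
Result: cpmbet


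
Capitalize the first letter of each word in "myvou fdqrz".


Input string: 'myvou fdqrz'
Operation: capitalize first letter of each word
Word transformations: 'myvou'->'Myvou', 'fdqrz'->'Fdqrz'
Result: Myvou Fdqrz


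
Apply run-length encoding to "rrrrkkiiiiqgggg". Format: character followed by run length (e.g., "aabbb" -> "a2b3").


Input: 'rrrrkkiiiiqgggg'
Operation: identify consecutive runs
Runs: 'rrrr' -> r4, 'kk' -> k2, 'iiii' -> i4, 'q' -> q1, 'gggg' -> g4
Encoded: r4k2i4q1g4


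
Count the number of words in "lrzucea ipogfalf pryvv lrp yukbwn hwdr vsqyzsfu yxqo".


Input string: 'lrzucea ipogfalf pryvv lrp yukbwn hwdr vsqyzsfu yxqo'
Operation: split by spaces
Words found: 'lrzucea', 'ipogfalf', 'pryvv', 'lrp', 'yukbwn', 'hwdr', 'vsqyzsfu', 'yxqo'
Word count: 8


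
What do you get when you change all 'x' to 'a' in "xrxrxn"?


Input string: 'xrxrxn'
Operation: replace 'x' with 'a'
Positions of 'x': 0, 2, 4
After replacement: araran


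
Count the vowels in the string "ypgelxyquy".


Input string: 'ypgelxyquy'
Operation: count vowels (a, e, i, o, u)
Scan: s[0]='y', s[1]='p', s[2]='g', s[3]='e' (vowel), s[4]='l', s[5]='x', s[6]='y', s[7]='q', s[8]='u' (vowel), s[9]='y'
Vowels found: 2
Result: 2


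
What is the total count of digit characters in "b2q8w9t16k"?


Input string: 'b2q8w9t16k'
Operation: count digit characters (0-9)
Scan: 'b', '2'(digit), 'q', '8'(digit), 'w', '9'(digit), 't', '1'(digit), '6'(digit), 'k'
Digits found: 5
Result: 5


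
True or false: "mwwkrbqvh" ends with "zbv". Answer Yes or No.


Input string: 'mwwkrbqvh'
Suffix to check: 'zbv'
Last 3 characters of input: 'qvh'
Match: False
Result: No


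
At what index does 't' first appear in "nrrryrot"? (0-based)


Input string: 'nrrryrot'
Target: 't'
Scanning left to right: s[0]='n', s[1]='r', s[2]='r', s[3]='r', s[4]='y', s[5]='r', s[6]='o', s[7]='t'
First match at index: 7


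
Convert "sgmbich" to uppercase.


Input string: 'sgmbich'
Operation: convert each letter to uppercase
Mapping: 's'->'S', 'g'->'G', 'm'->'M', 'b'->'B', 'i'->'I', 'c'->'C', 'h'->'H'
Result: SGMBICH


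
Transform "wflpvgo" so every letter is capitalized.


Input string: 'wflpvgo'
Operation: convert each letter to uppercase
Mapping: 'w'->'W', 'f'->'F', 'l'->'L', 'p'->'P', 'v'->'V', 'g'->'G', 'o'->'O'
Result: WFLPVGO


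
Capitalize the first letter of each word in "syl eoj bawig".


Input string: 'syl eoj bawig'
Operation: capitalize first letter of each word
Word transformations: 'syl'->'Syl', 'eoj'->'Eoj', 'bawig'->'Bawig'
Result: Syl Eoj Bawig


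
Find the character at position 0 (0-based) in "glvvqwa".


Input string: 'glvvqwa'
Operation: get character at index 0
Index mapping: s[0]='g'
Result: 'g'


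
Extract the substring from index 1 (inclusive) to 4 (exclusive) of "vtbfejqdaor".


Input string: 'vtbfejqdaor'
Operation: slice [1:4]
Extract characters: s[1]='t', s[2]='b', s[3]='f'
Result: tbf


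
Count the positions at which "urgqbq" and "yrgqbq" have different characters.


String 1: 'urgqbq'
String 2: 'yrgqbq'
Compare each position: pos 0: 'u'!='y', pos 1: 'r'=='r', pos 2: 'g'=='g', pos 3: 'q'=='q', pos 4: 'b'=='b', pos 5: 'q'=='q'
Differing positions: 1
Hamming distance: 1


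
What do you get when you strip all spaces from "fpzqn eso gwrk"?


Input string: 'fpzqn eso gwrk'
Operation: remove all spaces
Words: 'fpzqn', 'eso', 'gwrk'
Join without spaces: fpzqnesogwrk


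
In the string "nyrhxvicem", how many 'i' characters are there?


Input string: 'nyrhxvicem'
Target character: 'i'
Scan each position: s[6]='i'
Matches found at indices: 6
Total: 1


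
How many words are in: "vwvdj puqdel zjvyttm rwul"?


Input string: 'vwvdj puqdel zjvyttm rwul'
Operation: split by spaces
Words found: 'vwvdj', 'puqdel', 'zjvyttm', 'rwul'
Word count: 4


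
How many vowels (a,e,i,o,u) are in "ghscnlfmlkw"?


Input string: 'ghscnlfmlkw'
Operation: count vowels (a, e, i, o, u)
Scan: s[0]='g', s[1]='h', s[2]='s', s[3]='c', s[4]='n', s[5]='l', s[6]='f', s[7]='m', s[8]='l', s[9]='k', s[10]='w'
Vowels found: 0
Result: 0


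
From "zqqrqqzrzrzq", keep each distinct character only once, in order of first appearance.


Input: 'zqqrqqzrzrzq'
Operation: keep first occurrence of each character
Scan: s[0]='z' new -> keep; s[1]='q' new -> keep; s[2]='q' seen -> skip; s[3]='r' new -> keep; s[4]='q' seen -> skip; s[5]='q' seen -> skip; s[6]='z' seen -> skip; s[7]='r' seen -> skip; s[8]='z' seen -> skip; s[9]='r' seen -> skip; s[10]='z' seen -> skip; s[11]='q' seen -> skip
Result: zqr


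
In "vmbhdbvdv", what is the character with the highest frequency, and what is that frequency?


Input: 'vmbhdbvdv'
Operation: tally each character
Counts: 'b':2, 'd':2, 'h':1, 'm':1, 'v':3
Maximum: 'v' appears 3 times


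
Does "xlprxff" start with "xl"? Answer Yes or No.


Input string: 'xlprxff'
Prefix to check: 'xl'
First 2 characters of input: 'xl'
Match: True
Result: Yes


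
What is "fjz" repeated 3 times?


Input string: 'fjz'
Operation: repeat 3 times
Concatenation: 'fjz' + 'fjz' + 'fjz'
Result: fjzfjzfjz


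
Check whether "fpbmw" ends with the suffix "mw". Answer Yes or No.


Input string: 'fpbmw'
Suffix to check: 'mw'
Last 2 characters of input: 'mw'
Match: True
Result: Yes


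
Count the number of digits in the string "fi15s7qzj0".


Input string: 'fi15s7qzj0'
Operation: count digit characters (0-9)
Scan: 'f', 'i', '1'(digit), '5'(digit), 's', '7'(digit), 'q', 'z', 'j', '0'(digit)
Digits found: 4
Result: 4


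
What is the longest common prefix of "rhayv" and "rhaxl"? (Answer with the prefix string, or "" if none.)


String 1: 'rhayv'
String 2: 'rhaxl'
Compare position by position:
pos 0: 'r' vs 'r' match
pos 1: 'h' vs 'h' match
pos 2: 'a' vs 'a' match
pos 3: 'y' vs 'x' differ -> stop
Longest common prefix: "rha" (length 3)


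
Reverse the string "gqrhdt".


Input string: 'gqrhdt'
Operation: reverse character order
Original order: 'g' -> 'q' -> 'r' -> 'h' -> 'd' -> 't'
Reversed order: 't' -> 'd' -> 'h' -> 'r' -> 'q' -> 'g'
Result: tdhrqg


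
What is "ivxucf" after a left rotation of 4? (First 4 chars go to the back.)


Input: 'ivxucf', shift = 4
Operation: split at index 4 and swap parts
Front part s[0:4] = 'ivxu'
Back part s[4:] = 'cf'
Rotated = back + front = 'cf' + 'ivxu'
Result: cfivxu


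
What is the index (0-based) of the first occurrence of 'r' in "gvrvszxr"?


Input string: 'gvrvszxr'
Target: 'r'
Scanning left to right: s[0]='g', s[1]='v', s[2]='r'
First match at index: 2


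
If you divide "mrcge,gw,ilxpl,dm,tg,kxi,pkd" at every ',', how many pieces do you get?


Input string: 'mrcge,gw,ilxpl,dm,tg,kxi,pkd'
Delimiter: ','
Split result: 'mrcge', 'gw', 'ilxpl', 'dm', 'tg', 'kxi', 'pkd'
Number of parts: 7
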